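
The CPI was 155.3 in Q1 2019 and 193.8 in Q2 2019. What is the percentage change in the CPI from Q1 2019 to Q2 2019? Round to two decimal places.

24.79%

Change = (193.8 − 155.3) / 155.3 × 100
       = 38.5 / 155.3 × 100 = 24.7907%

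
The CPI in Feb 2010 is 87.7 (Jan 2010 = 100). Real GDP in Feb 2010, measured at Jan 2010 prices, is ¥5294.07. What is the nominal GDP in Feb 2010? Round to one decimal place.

4642.9

Nominal = Real × (Index/100) = 5294.07 × (87.7/100)
        = 5294.07 × 0.877 = 4642.8994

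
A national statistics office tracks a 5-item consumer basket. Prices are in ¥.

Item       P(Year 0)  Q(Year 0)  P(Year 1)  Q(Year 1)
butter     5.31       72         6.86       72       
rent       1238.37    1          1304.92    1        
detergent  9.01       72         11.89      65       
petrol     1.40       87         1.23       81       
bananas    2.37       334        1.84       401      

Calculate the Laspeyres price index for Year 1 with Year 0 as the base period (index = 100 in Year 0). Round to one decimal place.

Laspeyres price index uses base-period quantities as weights.
ΣP(Year 1)·Q(Year 0) = 6.86×72 + 1304.92×1 + 11.89×72 + 1.23×87 + 1.84×334 = 493.92 + 1304.92 + 856.08 + 107.01 + 614.56 = 3376.49
ΣP(Year 0)·Q(Year 0) = 5.31×72 + 1238.37×1 + 9.01×72 + 1.40×87 + 2.37×334 = 382.32 + 1238.37 + 648.72 + 121.8 + 791.58 = 3182.79
Index = 3376.49 / 3182.79 × 100 = 106.0859

106.1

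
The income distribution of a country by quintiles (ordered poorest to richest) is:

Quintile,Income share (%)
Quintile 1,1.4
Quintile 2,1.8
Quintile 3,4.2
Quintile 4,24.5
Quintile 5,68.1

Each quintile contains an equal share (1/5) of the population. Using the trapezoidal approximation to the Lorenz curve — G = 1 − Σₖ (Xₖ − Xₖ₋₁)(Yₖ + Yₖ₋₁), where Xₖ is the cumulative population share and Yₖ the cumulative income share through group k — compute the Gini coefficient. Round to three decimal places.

0.624

Cumulative income shares Yₖ: 0.0140, 0.0320, 0.0740, 0.3190, 1.0000
Σ (Xₖ−Xₖ₋₁)(Yₖ+Yₖ₋₁) = (1/5)(0.0140+0.0000) + (1/5)(0.0320+0.0140) + (1/5)(0.0740+0.0320) + (1/5)(0.3190+0.0740) + (1/5)(1.0000+0.3190)
  = 0.0028 + 0.0092 + 0.0212 + 0.0786 + 0.2638 = 0.3756
G = 1 − 0.3756 = 0.6244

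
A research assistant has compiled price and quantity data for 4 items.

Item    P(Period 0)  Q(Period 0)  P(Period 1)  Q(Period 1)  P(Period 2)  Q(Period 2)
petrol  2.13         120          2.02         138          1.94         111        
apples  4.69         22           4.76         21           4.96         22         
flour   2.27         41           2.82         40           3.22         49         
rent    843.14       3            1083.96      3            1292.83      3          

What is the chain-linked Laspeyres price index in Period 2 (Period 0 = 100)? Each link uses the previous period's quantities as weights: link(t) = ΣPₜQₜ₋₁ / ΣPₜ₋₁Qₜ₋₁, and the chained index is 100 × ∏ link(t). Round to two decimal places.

145.76

Link Period 0→Period 1:
ΣP(Period 1)Q(Period 0) = 2.02×120 + 4.76×22 + 2.82×41 + 1083.96×3 = 242.4 + 104.72 + 115.62 + 3251.88 = 3714.62
ΣP(Period 0)Q(Period 0) = 2.13×120 + 4.69×22 + 2.27×41 + 843.14×3 = 255.6 + 103.18 + 93.07 + 2529.42 = 2981.27
link = 3714.62/2981.27 = 1.245986
Link Period 1→Period 2:
ΣP(Period 2)Q(Period 1) = 1.94×138 + 4.96×21 + 3.22×40 + 1292.83×3 = 267.72 + 104.16 + 128.8 + 3878.49 = 4379.17
ΣP(Period 1)Q(Period 1) = 2.02×138 + 4.76×21 + 2.82×40 + 1083.96×3 = 278.76 + 99.96 + 112.8 + 3251.88 = 3743.4
link = 4379.17/3743.4 = 1.169838
Chained index = 100 × 1.245986 × 1.169838 = 145.7601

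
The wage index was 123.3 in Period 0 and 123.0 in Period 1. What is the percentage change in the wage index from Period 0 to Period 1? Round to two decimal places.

Change = (123.0 − 123.3) / 123.3 × 100
       = -0.3 / 123.3 × 100 = -0.2433%

-0.24%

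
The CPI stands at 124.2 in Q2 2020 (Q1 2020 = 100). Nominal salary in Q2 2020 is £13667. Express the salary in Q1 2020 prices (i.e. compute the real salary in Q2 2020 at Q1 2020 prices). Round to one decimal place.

Real = Nominal ÷ (Index/100) = 13667 ÷ (124.2/100)
     = 13667 ÷ 1.242 = 11004.0258

11004.0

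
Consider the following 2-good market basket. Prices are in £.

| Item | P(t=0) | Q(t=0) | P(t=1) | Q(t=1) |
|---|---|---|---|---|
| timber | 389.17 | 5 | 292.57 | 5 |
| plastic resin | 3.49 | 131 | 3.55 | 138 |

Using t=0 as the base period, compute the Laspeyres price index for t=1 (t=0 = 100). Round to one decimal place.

80.2

Laspeyres price index uses base-period quantities as weights.
ΣP(t=1)·Q(t=0) = 292.57×5 + 3.55×131 = 1462.85 + 465.05 = 1927.9
ΣP(t=0)·Q(t=0) = 389.17×5 + 3.49×131 = 1945.85 + 457.19 = 2403.04
Index = 1927.9 / 2403.04 × 100 = 80.2275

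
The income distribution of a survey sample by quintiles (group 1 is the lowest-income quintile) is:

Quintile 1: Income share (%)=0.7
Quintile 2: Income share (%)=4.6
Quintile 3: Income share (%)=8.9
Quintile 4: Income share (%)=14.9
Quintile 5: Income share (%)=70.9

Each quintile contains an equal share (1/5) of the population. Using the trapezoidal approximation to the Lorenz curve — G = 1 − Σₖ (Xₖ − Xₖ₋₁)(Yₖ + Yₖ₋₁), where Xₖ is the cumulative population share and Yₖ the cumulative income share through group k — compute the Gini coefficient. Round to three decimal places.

Cumulative income shares Yₖ: 0.0070, 0.0530, 0.1420, 0.2910, 1.0000
Σ (Xₖ−Xₖ₋₁)(Yₖ+Yₖ₋₁) = (1/5)(0.0070+0.0000) + (1/5)(0.0530+0.0070) + (1/5)(0.1420+0.0530) + (1/5)(0.2910+0.1420) + (1/5)(1.0000+0.2910)
  = 0.0014 + 0.0120 + 0.0390 + 0.0866 + 0.2582 = 0.3972
G = 1 − 0.3972 = 0.6028

0.603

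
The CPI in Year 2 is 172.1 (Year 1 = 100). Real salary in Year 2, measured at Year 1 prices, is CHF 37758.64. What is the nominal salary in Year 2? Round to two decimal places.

Nominal = Real × (Index/100) = 37758.64 × (172.1/100)
        = 37758.64 × 1.721 = 64982.6194

64982.62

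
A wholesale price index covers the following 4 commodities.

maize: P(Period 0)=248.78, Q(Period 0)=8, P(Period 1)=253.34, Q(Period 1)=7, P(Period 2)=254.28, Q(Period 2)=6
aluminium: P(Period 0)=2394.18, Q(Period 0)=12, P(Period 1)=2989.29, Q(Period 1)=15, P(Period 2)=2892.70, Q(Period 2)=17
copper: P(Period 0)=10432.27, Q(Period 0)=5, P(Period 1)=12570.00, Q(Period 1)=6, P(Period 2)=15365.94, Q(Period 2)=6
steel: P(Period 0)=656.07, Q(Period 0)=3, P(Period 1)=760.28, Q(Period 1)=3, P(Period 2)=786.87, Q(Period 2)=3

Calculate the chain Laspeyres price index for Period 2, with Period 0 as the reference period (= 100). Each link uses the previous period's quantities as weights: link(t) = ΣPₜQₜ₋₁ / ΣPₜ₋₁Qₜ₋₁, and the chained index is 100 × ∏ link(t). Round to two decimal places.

136.48

Link Period 0→Period 1:
ΣP(Period 1)Q(Period 0) = 253.34×8 + 2989.29×12 + 12570.00×5 + 760.28×3 = 2026.72 + 35871.48 + 62850 + 2280.84 = 103029.04
ΣP(Period 0)Q(Period 0) = 248.78×8 + 2394.18×12 + 10432.27×5 + 656.07×3 = 1990.24 + 28730.16 + 52161.35 + 1968.21 = 84849.96
link = 103029.04/84849.96 = 1.214250
Link Period 1→Period 2:
ΣP(Period 2)Q(Period 1) = 254.28×7 + 2892.70×15 + 15365.94×6 + 786.87×3 = 1779.96 + 43390.5 + 92195.64 + 2360.61 = 139726.71
ΣP(Period 1)Q(Period 1) = 253.34×7 + 2989.29×15 + 12570.00×6 + 760.28×3 = 1773.38 + 44839.35 + 75420 + 2280.84 = 124313.57
link = 139726.71/124313.57 = 1.123986
Chained index = 100 × 1.214250 × 1.123986 = 136.4800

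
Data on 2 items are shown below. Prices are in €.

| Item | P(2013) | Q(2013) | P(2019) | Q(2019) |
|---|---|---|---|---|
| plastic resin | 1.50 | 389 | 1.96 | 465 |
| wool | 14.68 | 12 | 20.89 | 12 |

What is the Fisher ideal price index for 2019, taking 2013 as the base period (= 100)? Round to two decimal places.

Laspeyres component (base-period weights):
ΣP(2019)Q(2013) = 1.96×389 + 20.89×12 = 762.44 + 250.68 = 1013.12
ΣP(2013)Q(2013) = 1.50×389 + 14.68×12 = 583.5 + 176.16 = 759.66
L = 1013.12 / 759.66 × 100 = 133.3649
Paasche component (current-period weights):
ΣP(2019)Q(2019) = 1.96×465 + 20.89×12 = 911.4 + 250.68 = 1162.08
ΣP(2013)Q(2019) = 1.50×465 + 14.68×12 = 697.5 + 176.16 = 873.66
P = 1162.08 / 873.66 × 100 = 133.0128
Fisher = √(L × P) = √(133.3649 × 133.0128) = 133.1888

133.19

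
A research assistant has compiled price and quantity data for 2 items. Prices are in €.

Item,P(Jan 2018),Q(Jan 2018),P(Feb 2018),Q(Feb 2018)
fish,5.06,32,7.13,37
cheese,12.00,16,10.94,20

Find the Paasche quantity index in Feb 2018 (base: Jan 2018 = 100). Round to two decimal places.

Paasche quantity index uses current-period prices as weights.
ΣP(Feb 2018)·Q(Feb 2018) = 7.13×37 + 10.94×20 = 263.81 + 218.8 = 482.61
ΣP(Feb 2018)·Q(Jan 2018) = 7.13×32 + 10.94×16 = 228.16 + 175.04 = 403.2
Index = 482.61 / 403.2 × 100 = 119.6949

119.69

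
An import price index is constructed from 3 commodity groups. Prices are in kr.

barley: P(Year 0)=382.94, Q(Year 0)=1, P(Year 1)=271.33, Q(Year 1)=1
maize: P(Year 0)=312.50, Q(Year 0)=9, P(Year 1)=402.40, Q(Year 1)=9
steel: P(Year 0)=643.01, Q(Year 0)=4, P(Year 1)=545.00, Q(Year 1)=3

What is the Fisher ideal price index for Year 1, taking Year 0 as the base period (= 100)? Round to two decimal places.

106.58

Laspeyres component (base-period weights):
ΣP(Year 1)Q(Year 0) = 271.33×1 + 402.40×9 + 545.00×4 = 271.33 + 3621.6 + 2180 = 6072.93
ΣP(Year 0)Q(Year 0) = 382.94×1 + 312.50×9 + 643.01×4 = 382.94 + 2812.5 + 2572.04 = 5767.48
L = 6072.93 / 5767.48 × 100 = 105.2961
Paasche component (current-period weights):
ΣP(Year 1)Q(Year 1) = 271.33×1 + 402.40×9 + 545.00×3 = 271.33 + 3621.6 + 1635 = 5527.93
ΣP(Year 0)Q(Year 1) = 382.94×1 + 312.50×9 + 643.01×3 = 382.94 + 2812.5 + 1929.03 = 5124.47
P = 5527.93 / 5124.47 × 100 = 107.8732
Fisher = √(L × P) = √(105.2961 × 107.8732) = 106.5768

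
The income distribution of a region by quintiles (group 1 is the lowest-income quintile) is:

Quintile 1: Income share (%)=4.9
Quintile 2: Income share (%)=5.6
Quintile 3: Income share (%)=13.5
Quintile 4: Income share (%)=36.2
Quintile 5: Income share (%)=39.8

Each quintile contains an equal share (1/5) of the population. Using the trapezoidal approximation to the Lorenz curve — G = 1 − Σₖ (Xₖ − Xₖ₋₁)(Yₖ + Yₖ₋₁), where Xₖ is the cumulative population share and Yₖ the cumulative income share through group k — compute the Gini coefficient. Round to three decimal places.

0.402

Cumulative income shares Yₖ: 0.0490, 0.1050, 0.2400, 0.6020, 1.0000
Σ (Xₖ−Xₖ₋₁)(Yₖ+Yₖ₋₁) = (1/5)(0.0490+0.0000) + (1/5)(0.1050+0.0490) + (1/5)(0.2400+0.1050) + (1/5)(0.6020+0.2400) + (1/5)(1.0000+0.6020)
  = 0.0098 + 0.0308 + 0.0690 + 0.1684 + 0.3204 = 0.5984
G = 1 − 0.5984 = 0.4016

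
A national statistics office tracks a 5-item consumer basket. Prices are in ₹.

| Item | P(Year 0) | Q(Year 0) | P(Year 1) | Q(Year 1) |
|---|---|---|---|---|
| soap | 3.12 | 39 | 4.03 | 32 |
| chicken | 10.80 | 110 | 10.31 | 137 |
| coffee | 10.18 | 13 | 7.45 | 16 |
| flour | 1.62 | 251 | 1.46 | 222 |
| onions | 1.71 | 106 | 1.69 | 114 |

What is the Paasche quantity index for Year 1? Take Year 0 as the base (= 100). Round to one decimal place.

112.6

Paasche quantity index uses current-period prices as weights.
ΣP(Year 1)·Q(Year 1) = 4.03×32 + 10.31×137 + 7.45×16 + 1.46×222 + 1.69×114 = 128.96 + 1412.47 + 119.2 + 324.12 + 192.66 = 2177.41
ΣP(Year 1)·Q(Year 0) = 4.03×39 + 10.31×110 + 7.45×13 + 1.46×251 + 1.69×106 = 157.17 + 1134.1 + 96.85 + 366.46 + 179.14 = 1933.72
Index = 2177.41 / 1933.72 × 100 = 112.6021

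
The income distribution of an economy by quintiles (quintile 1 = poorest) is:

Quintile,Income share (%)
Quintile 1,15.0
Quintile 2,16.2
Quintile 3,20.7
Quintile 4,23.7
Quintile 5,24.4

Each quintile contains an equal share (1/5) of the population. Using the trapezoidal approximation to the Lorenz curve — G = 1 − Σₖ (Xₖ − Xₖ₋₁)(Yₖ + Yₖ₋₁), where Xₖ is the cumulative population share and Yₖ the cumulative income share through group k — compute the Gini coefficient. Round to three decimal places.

0.105

Cumulative income shares Yₖ: 0.1500, 0.3120, 0.5190, 0.7560, 1.0000
Σ (Xₖ−Xₖ₋₁)(Yₖ+Yₖ₋₁) = (1/5)(0.1500+0.0000) + (1/5)(0.3120+0.1500) + (1/5)(0.5190+0.3120) + (1/5)(0.7560+0.5190) + (1/5)(1.0000+0.7560)
  = 0.0300 + 0.0924 + 0.1662 + 0.2550 + 0.3512 = 0.8948
G = 1 − 0.8948 = 0.1052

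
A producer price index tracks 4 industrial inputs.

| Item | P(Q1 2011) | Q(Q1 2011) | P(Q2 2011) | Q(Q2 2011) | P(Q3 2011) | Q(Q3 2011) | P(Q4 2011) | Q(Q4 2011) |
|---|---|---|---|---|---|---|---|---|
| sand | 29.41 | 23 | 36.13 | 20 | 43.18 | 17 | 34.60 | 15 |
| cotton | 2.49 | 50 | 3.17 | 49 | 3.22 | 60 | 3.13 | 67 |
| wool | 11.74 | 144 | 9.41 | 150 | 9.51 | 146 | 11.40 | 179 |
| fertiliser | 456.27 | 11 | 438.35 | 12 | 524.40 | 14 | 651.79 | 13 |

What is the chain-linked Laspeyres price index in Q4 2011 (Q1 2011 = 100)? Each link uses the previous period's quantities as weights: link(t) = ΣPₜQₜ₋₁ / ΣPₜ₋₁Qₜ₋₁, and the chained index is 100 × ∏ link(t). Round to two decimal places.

132.30

Link Q1 2011→Q2 2011:
ΣP(Q2 2011)Q(Q1 2011) = 36.13×23 + 3.17×50 + 9.41×144 + 438.35×11 = 830.99 + 158.5 + 1355.04 + 4821.85 = 7166.38
ΣP(Q1 2011)Q(Q1 2011) = 29.41×23 + 2.49×50 + 11.74×144 + 456.27×11 = 676.43 + 124.5 + 1690.56 + 5018.97 = 7510.46
link = 7166.38/7510.46 = 0.954187
Link Q2 2011→Q3 2011:
ΣP(Q3 2011)Q(Q2 2011) = 43.18×20 + 3.22×49 + 9.51×150 + 524.40×12 = 863.6 + 157.78 + 1426.5 + 6292.8 = 8740.68
ΣP(Q2 2011)Q(Q2 2011) = 36.13×20 + 3.17×49 + 9.41×150 + 438.35×12 = 722.6 + 155.33 + 1411.5 + 5260.2 = 7549.63
link = 8740.68/7549.63 = 1.157763
Link Q3 2011→Q4 2011:
ΣP(Q4 2011)Q(Q3 2011) = 34.60×17 + 3.13×60 + 11.40×146 + 651.79×14 = 588.2 + 187.8 + 1664.4 + 9125.06 = 11565.46
ΣP(Q3 2011)Q(Q3 2011) = 43.18×17 + 3.22×60 + 9.51×146 + 524.40×14 = 734.06 + 193.2 + 1388.46 + 7341.6 = 9657.32
link = 11565.46/9657.32 = 1.197585
Chained index = 100 × 0.954187 × 1.157763 × 1.197585 = 132.2998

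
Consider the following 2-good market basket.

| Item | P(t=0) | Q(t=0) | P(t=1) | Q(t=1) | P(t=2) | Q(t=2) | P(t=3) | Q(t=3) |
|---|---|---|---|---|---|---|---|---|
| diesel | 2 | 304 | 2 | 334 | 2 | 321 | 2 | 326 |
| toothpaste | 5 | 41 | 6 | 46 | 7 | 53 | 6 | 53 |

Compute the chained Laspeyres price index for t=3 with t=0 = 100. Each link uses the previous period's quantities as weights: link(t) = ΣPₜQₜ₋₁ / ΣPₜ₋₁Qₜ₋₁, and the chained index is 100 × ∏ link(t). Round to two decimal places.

Link t=0→t=1:
ΣP(t=1)Q(t=0) = 2×304 + 6×41 = 608 + 246 = 854
ΣP(t=0)Q(t=0) = 2×304 + 5×41 = 608 + 205 = 813
link = 854/813 = 1.050431
Link t=1→t=2:
ΣP(t=2)Q(t=1) = 2×334 + 7×46 = 668 + 322 = 990
ΣP(t=1)Q(t=1) = 2×334 + 6×46 = 668 + 276 = 944
link = 990/944 = 1.048729
Link t=2→t=3:
ΣP(t=3)Q(t=2) = 2×321 + 6×53 = 642 + 318 = 960
ΣP(t=2)Q(t=2) = 2×321 + 7×53 = 642 + 371 = 1013
link = 960/1013 = 0.947680
Chained index = 100 × 1.050431 × 1.048729 × 0.947680 = 104.3980

104.40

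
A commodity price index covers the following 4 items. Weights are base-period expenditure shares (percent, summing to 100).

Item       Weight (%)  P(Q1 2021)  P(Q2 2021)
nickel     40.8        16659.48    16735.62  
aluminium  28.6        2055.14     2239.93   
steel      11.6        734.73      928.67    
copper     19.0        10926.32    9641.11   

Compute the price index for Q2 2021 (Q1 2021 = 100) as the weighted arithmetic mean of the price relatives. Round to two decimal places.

nickel: 40.8 × (16735.62/16659.48) = 40.8 × 1.004570 = 40.9865
aluminium: 28.6 × (2239.93/2055.14) = 28.6 × 1.089916 = 31.1716
steel: 11.6 × (928.67/734.73) = 11.6 × 1.263961 = 14.6619
copper: 19.0 × (9641.11/10926.32) = 19.0 × 0.882375 = 16.7651
Index = Σ wᵢ·(p₁ᵢ/p₀ᵢ) = 40.9865 + 31.1716 + 14.6619 + 16.7651 = 103.5851

103.59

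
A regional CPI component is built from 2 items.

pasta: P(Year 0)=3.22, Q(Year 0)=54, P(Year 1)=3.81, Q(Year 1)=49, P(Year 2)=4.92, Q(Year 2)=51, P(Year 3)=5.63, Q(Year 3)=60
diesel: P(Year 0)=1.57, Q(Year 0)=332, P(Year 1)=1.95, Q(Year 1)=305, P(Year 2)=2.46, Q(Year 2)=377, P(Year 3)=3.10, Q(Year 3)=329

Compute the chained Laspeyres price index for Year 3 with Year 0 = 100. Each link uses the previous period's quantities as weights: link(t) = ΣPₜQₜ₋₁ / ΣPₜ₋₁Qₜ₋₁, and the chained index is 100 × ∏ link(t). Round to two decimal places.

192.37

Link Year 0→Year 1:
ΣP(Year 1)Q(Year 0) = 3.81×54 + 1.95×332 = 205.74 + 647.4 = 853.14
ΣP(Year 0)Q(Year 0) = 3.22×54 + 1.57×332 = 173.88 + 521.24 = 695.12
link = 853.14/695.12 = 1.227328
Link Year 1→Year 2:
ΣP(Year 2)Q(Year 1) = 4.92×49 + 2.46×305 = 241.08 + 750.3 = 991.38
ΣP(Year 1)Q(Year 1) = 3.81×49 + 1.95×305 = 186.69 + 594.75 = 781.44
link = 991.38/781.44 = 1.268658
Link Year 2→Year 3:
ΣP(Year 3)Q(Year 2) = 5.63×51 + 3.10×377 = 287.13 + 1168.7 = 1455.83
ΣP(Year 2)Q(Year 2) = 4.92×51 + 2.46×377 = 250.92 + 927.42 = 1178.34
link = 1455.83/1178.34 = 1.235492
Chained index = 100 × 1.227328 × 1.268658 × 1.235492 = 192.3734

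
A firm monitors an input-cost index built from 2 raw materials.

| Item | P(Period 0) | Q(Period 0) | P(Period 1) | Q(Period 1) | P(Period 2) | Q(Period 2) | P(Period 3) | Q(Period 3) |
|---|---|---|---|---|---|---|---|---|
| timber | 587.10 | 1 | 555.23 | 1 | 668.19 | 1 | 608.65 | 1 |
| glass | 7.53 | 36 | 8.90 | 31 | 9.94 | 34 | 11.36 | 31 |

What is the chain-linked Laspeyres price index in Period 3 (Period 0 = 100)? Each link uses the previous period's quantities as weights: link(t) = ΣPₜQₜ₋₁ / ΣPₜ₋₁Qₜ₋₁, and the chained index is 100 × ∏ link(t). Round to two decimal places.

118.52

Link Period 0→Period 1:
ΣP(Period 1)Q(Period 0) = 555.23×1 + 8.90×36 = 555.23 + 320.4 = 875.63
ΣP(Period 0)Q(Period 0) = 587.10×1 + 7.53×36 = 587.1 + 271.08 = 858.18
link = 875.63/858.18 = 1.020334
Link Period 1→Period 2:
ΣP(Period 2)Q(Period 1) = 668.19×1 + 9.94×31 = 668.19 + 308.14 = 976.33
ΣP(Period 1)Q(Period 1) = 555.23×1 + 8.90×31 = 555.23 + 275.9 = 831.13
link = 976.33/831.13 = 1.174702
Link Period 2→Period 3:
ΣP(Period 3)Q(Period 2) = 608.65×1 + 11.36×34 = 608.65 + 386.24 = 994.89
ΣP(Period 2)Q(Period 2) = 668.19×1 + 9.94×34 = 668.19 + 337.96 = 1006.15
link = 994.89/1006.15 = 0.988809
Chained index = 100 × 1.020334 × 1.174702 × 0.988809 = 118.5174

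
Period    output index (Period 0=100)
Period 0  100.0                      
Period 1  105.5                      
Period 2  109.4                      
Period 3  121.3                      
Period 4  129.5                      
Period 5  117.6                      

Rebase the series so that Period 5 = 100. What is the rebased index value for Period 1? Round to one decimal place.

Rebased(Period 1) = 105.5 / 117.6 × 100 = 89.7109

89.7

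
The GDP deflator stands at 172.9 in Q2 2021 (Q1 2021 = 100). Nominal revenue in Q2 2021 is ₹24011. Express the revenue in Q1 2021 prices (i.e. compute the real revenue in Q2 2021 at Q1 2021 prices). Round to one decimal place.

Real = Nominal ÷ (Index/100) = 24011 ÷ (172.9/100)
     = 24011 ÷ 1.729 = 13887.2180

13887.2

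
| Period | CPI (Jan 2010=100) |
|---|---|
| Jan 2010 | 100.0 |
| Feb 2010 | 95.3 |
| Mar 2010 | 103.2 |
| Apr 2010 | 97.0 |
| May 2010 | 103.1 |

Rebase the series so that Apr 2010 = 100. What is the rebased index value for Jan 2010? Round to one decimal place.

103.1

Rebased(Jan 2010) = 100.0 / 97.0 × 100 = 103.0928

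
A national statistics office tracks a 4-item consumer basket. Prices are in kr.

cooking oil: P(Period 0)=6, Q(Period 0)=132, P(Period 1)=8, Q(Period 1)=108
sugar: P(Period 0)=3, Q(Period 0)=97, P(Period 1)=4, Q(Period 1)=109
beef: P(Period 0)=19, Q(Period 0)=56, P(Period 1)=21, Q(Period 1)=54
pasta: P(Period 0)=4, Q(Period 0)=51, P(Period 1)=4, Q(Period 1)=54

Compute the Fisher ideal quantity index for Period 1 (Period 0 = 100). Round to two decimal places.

Laspeyres component (base-period weights):
ΣP(Period 0)Q(Period 1) = 6×108 + 3×109 + 19×54 + 4×54 = 648 + 327 + 1026 + 216 = 2217
ΣP(Period 0)Q(Period 0) = 6×132 + 3×97 + 19×56 + 4×51 = 792 + 291 + 1064 + 204 = 2351
L = 2217 / 2351 × 100 = 94.3003
Paasche component (current-period weights):
ΣP(Period 1)Q(Period 1) = 8×108 + 4×109 + 21×54 + 4×54 = 864 + 436 + 1134 + 216 = 2650
ΣP(Period 1)Q(Period 0) = 8×132 + 4×97 + 21×56 + 4×51 = 1056 + 388 + 1176 + 204 = 2824
P = 2650 / 2824 × 100 = 93.8385
Fisher = √(L × P) = √(94.3003 × 93.8385) = 94.0691

94.07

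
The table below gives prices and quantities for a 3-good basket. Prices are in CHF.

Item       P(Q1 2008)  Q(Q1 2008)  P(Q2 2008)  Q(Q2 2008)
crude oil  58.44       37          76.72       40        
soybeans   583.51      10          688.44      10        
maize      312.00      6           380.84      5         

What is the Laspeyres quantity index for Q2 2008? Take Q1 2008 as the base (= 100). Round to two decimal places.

Laspeyres quantity index uses base-period prices as weights.
ΣP(Q1 2008)·Q(Q2 2008) = 58.44×40 + 583.51×10 + 312.00×5 = 2337.6 + 5835.1 + 1560 = 9732.7
ΣP(Q1 2008)·Q(Q1 2008) = 58.44×37 + 583.51×10 + 312.00×6 = 2162.28 + 5835.1 + 1872 = 9869.38
Index = 9732.7 / 9869.38 × 100 = 98.6151

98.62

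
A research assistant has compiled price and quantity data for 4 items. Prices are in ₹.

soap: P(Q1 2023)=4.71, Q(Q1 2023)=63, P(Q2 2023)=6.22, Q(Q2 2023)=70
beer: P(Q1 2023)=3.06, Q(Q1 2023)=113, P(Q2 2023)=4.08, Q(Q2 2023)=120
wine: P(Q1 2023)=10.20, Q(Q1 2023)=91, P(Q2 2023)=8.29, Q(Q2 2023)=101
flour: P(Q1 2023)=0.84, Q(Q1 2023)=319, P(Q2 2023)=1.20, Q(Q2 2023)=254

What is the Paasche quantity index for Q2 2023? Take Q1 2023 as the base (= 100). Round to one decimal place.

103.9

Paasche quantity index uses current-period prices as weights.
ΣP(Q2 2023)·Q(Q2 2023) = 6.22×70 + 4.08×120 + 8.29×101 + 1.20×254 = 435.4 + 489.6 + 837.29 + 304.8 = 2067.09
ΣP(Q2 2023)·Q(Q1 2023) = 6.22×63 + 4.08×113 + 8.29×91 + 1.20×319 = 391.86 + 461.04 + 754.39 + 382.8 = 1990.09
Index = 2067.09 / 1990.09 × 100 = 103.8692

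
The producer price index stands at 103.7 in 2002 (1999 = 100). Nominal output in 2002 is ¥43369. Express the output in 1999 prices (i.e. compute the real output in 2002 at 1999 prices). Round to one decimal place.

Real = Nominal ÷ (Index/100) = 43369 ÷ (103.7/100)
     = 43369 ÷ 1.037 = 41821.6008

41821.6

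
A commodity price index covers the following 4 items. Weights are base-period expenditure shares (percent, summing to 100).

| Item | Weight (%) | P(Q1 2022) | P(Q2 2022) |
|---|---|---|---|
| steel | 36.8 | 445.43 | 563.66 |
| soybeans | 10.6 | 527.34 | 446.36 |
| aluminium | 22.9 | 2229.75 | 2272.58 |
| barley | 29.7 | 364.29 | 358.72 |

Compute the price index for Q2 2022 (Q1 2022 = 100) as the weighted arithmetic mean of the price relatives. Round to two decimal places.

108.13

steel: 36.8 × (563.66/445.43) = 36.8 × 1.265429 = 46.5678
soybeans: 10.6 × (446.36/527.34) = 10.6 × 0.846437 = 8.9722
aluminium: 22.9 × (2272.58/2229.75) = 22.9 × 1.019208 = 23.3399
barley: 29.7 × (358.72/364.29) = 29.7 × 0.984710 = 29.2459
Index = Σ wᵢ·(p₁ᵢ/p₀ᵢ) = 46.5678 + 8.9722 + 23.3399 + 29.2459 = 108.1258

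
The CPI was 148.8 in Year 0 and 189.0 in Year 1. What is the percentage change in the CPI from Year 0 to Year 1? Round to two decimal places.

Change = (189.0 − 148.8) / 148.8 × 100
       = 40.2 / 148.8 × 100 = 27.0161%

27.02%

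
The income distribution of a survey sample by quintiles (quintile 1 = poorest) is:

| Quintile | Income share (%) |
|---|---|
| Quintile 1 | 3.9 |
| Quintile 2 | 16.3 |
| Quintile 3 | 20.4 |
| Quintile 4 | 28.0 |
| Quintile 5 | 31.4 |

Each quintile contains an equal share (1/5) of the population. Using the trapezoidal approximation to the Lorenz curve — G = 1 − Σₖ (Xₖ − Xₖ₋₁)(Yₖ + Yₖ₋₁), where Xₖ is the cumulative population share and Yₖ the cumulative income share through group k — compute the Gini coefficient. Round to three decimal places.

0.267

Cumulative income shares Yₖ: 0.0390, 0.2020, 0.4060, 0.6860, 1.0000
Σ (Xₖ−Xₖ₋₁)(Yₖ+Yₖ₋₁) = (1/5)(0.0390+0.0000) + (1/5)(0.2020+0.0390) + (1/5)(0.4060+0.2020) + (1/5)(0.6860+0.4060) + (1/5)(1.0000+0.6860)
  = 0.0078 + 0.0482 + 0.1216 + 0.2184 + 0.3372 = 0.7332
G = 1 − 0.7332 = 0.2668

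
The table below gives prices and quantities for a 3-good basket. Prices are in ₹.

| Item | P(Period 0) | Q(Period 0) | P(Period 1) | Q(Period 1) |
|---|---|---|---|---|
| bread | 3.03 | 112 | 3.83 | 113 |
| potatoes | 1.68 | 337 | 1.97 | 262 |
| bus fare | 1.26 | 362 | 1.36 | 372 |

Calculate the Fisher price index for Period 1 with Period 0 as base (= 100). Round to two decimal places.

116.34

Laspeyres component (base-period weights):
ΣP(Period 1)Q(Period 0) = 3.83×112 + 1.97×337 + 1.36×362 = 428.96 + 663.89 + 492.32 = 1585.17
ΣP(Period 0)Q(Period 0) = 3.03×112 + 1.68×337 + 1.26×362 = 339.36 + 566.16 + 456.12 = 1361.64
L = 1585.17 / 1361.64 × 100 = 116.4162
Paasche component (current-period weights):
ΣP(Period 1)Q(Period 1) = 3.83×113 + 1.97×262 + 1.36×372 = 432.79 + 516.14 + 505.92 = 1454.85
ΣP(Period 0)Q(Period 1) = 3.03×113 + 1.68×262 + 1.26×372 = 342.39 + 440.16 + 468.72 = 1251.27
P = 1454.85 / 1251.27 × 100 = 116.2699
Fisher = √(L × P) = √(116.4162 × 116.2699) = 116.3430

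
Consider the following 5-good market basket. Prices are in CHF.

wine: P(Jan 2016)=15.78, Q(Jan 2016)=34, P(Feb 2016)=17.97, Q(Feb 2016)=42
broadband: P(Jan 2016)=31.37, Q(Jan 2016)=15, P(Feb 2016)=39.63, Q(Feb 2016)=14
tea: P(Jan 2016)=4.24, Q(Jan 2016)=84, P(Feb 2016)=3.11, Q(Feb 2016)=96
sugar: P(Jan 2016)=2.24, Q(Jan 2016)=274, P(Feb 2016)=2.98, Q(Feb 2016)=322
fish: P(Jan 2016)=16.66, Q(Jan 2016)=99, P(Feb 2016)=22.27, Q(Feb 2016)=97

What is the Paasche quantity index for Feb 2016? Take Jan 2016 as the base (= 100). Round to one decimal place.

Paasche quantity index uses current-period prices as weights.
ΣP(Feb 2016)·Q(Feb 2016) = 17.97×42 + 39.63×14 + 3.11×96 + 2.98×322 + 22.27×97 = 754.74 + 554.82 + 298.56 + 959.56 + 2160.19 = 4727.87
ΣP(Feb 2016)·Q(Jan 2016) = 17.97×34 + 39.63×15 + 3.11×84 + 2.98×274 + 22.27×99 = 610.98 + 594.45 + 261.24 + 816.52 + 2204.73 = 4487.92
Index = 4727.87 / 4487.92 × 100 = 105.3466

105.3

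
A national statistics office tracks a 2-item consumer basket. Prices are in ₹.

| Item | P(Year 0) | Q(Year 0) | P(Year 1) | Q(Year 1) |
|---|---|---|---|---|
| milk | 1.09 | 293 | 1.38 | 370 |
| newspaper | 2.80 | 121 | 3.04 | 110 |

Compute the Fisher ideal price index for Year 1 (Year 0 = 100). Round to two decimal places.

118.06

Laspeyres component (base-period weights):
ΣP(Year 1)Q(Year 0) = 1.38×293 + 3.04×121 = 404.34 + 367.84 = 772.18
ΣP(Year 0)Q(Year 0) = 1.09×293 + 2.80×121 = 319.37 + 338.8 = 658.17
L = 772.18 / 658.17 × 100 = 117.3223
Paasche component (current-period weights):
ΣP(Year 1)Q(Year 1) = 1.38×370 + 3.04×110 = 510.6 + 334.4 = 845
ΣP(Year 0)Q(Year 1) = 1.09×370 + 2.80×110 = 403.3 + 308 = 711.3
P = 845 / 711.3 × 100 = 118.7966
Fisher = √(L × P) = √(117.3223 × 118.7966) = 118.0571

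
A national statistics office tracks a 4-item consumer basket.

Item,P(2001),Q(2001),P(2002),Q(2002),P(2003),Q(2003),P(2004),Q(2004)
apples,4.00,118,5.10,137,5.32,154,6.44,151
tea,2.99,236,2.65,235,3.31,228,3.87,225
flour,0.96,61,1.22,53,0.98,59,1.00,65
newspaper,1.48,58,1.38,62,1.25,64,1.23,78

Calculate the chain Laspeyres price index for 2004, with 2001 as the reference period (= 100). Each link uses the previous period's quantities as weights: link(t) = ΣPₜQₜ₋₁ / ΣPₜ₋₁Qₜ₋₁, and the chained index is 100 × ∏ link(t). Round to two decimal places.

Link 2001→2002:
ΣP(2002)Q(2001) = 5.10×118 + 2.65×236 + 1.22×61 + 1.38×58 = 601.8 + 625.4 + 74.42 + 80.04 = 1381.66
ΣP(2001)Q(2001) = 4.00×118 + 2.99×236 + 0.96×61 + 1.48×58 = 472 + 705.64 + 58.56 + 85.84 = 1322.04
link = 1381.66/1322.04 = 1.045097
Link 2002→2003:
ΣP(2003)Q(2002) = 5.32×137 + 3.31×235 + 0.98×53 + 1.25×62 = 728.84 + 777.85 + 51.94 + 77.5 = 1636.13
ΣP(2002)Q(2002) = 5.10×137 + 2.65×235 + 1.22×53 + 1.38×62 = 698.7 + 622.75 + 64.66 + 85.56 = 1471.67
link = 1636.13/1471.67 = 1.111751
Link 2003→2004:
ΣP(2004)Q(2003) = 6.44×154 + 3.87×228 + 1.00×59 + 1.23×64 = 991.76 + 882.36 + 59 + 78.72 = 2011.84
ΣP(2003)Q(2003) = 5.32×154 + 3.31×228 + 0.98×59 + 1.25×64 = 819.28 + 754.68 + 57.82 + 80 = 1711.78
link = 2011.84/1711.78 = 1.175291
Chained index = 100 × 1.045097 × 1.111751 × 1.175291 = 136.5556

136.56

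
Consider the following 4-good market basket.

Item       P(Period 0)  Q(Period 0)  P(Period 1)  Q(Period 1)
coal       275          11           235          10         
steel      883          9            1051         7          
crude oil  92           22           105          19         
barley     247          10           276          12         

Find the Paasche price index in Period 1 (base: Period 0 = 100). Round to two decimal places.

110.05

Paasche price index uses current-period quantities as weights.
ΣP(Period 1)·Q(Period 1) = 235×10 + 1051×7 + 105×19 + 276×12 = 2350 + 7357 + 1995 + 3312 = 15014
ΣP(Period 0)·Q(Period 1) = 275×10 + 883×7 + 92×19 + 247×12 = 2750 + 6181 + 1748 + 2964 = 13643
Index = 15014 / 13643 × 100 = 110.0491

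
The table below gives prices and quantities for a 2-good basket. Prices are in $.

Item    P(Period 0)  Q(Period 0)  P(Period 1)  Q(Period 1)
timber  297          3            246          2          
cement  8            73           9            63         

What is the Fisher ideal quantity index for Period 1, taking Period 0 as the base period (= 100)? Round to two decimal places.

75.17

Laspeyres component (base-period weights):
ΣP(Period 0)Q(Period 1) = 297×2 + 8×63 = 594 + 504 = 1098
ΣP(Period 0)Q(Period 0) = 297×3 + 8×73 = 891 + 584 = 1475
L = 1098 / 1475 × 100 = 74.4407
Paasche component (current-period weights):
ΣP(Period 1)Q(Period 1) = 246×2 + 9×63 = 492 + 567 = 1059
ΣP(Period 1)Q(Period 0) = 246×3 + 9×73 = 738 + 657 = 1395
P = 1059 / 1395 × 100 = 75.9140
Fisher = √(L × P) = √(74.4407 × 75.9140) = 75.1737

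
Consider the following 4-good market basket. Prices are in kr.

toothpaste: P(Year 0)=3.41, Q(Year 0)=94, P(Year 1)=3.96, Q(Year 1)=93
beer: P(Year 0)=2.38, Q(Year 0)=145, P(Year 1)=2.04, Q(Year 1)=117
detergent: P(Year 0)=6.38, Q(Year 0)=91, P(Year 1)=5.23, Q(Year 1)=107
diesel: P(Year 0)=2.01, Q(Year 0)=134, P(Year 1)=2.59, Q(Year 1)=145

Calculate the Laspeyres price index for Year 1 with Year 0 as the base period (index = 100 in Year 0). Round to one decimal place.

98.4

Laspeyres price index uses base-period quantities as weights.
ΣP(Year 1)·Q(Year 0) = 3.96×94 + 2.04×145 + 5.23×91 + 2.59×134 = 372.24 + 295.8 + 475.93 + 347.06 = 1491.03
ΣP(Year 0)·Q(Year 0) = 3.41×94 + 2.38×145 + 6.38×91 + 2.01×134 = 320.54 + 345.1 + 580.58 + 269.34 = 1515.56
Index = 1491.03 / 1515.56 × 100 = 98.3815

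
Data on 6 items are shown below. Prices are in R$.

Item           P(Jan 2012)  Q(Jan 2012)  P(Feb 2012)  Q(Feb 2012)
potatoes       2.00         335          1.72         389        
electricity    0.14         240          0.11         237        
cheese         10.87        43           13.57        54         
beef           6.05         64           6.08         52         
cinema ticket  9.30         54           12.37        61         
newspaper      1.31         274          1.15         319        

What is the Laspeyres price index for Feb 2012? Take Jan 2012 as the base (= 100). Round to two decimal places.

Laspeyres price index uses base-period quantities as weights.
ΣP(Feb 2012)·Q(Jan 2012) = 1.72×335 + 0.11×240 + 13.57×43 + 6.08×64 + 12.37×54 + 1.15×274 = 576.2 + 26.4 + 583.51 + 389.12 + 667.98 + 315.1 = 2558.31
ΣP(Jan 2012)·Q(Jan 2012) = 2.00×335 + 0.14×240 + 10.87×43 + 6.05×64 + 9.30×54 + 1.31×274 = 670 + 33.6 + 467.41 + 387.2 + 502.2 + 358.94 = 2419.35
Index = 2558.31 / 2419.35 × 100 = 105.7437

105.74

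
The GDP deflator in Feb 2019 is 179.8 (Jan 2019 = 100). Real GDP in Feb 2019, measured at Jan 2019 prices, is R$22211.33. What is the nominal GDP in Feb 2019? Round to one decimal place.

Nominal = Real × (Index/100) = 22211.33 × (179.8/100)
        = 22211.33 × 1.798 = 39935.9713

39936.0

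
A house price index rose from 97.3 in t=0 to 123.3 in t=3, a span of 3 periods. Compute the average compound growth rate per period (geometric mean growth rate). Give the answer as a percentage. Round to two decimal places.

8.21%

Growth factor = (123.3/97.3)^(1/3) = (1.267215)^(1/3) = 1.082140
Growth rate = 1.082140 − 1 = 0.082140 = 8.2140%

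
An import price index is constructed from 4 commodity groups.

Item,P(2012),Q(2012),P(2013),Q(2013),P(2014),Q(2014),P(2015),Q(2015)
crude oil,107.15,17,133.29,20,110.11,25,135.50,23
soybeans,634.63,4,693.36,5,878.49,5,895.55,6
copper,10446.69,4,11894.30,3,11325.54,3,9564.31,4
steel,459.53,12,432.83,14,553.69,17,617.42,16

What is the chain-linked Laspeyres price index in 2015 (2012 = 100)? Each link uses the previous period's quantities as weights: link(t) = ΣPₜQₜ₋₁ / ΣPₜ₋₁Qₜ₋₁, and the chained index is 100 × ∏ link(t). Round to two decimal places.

Link 2012→2013:
ΣP(2013)Q(2012) = 133.29×17 + 693.36×4 + 11894.30×4 + 432.83×12 = 2265.93 + 2773.44 + 47577.2 + 5193.96 = 57810.53
ΣP(2012)Q(2012) = 107.15×17 + 634.63×4 + 10446.69×4 + 459.53×12 = 1821.55 + 2538.52 + 41786.76 + 5514.36 = 51661.19
link = 57810.53/51661.19 = 1.119032
Link 2013→2014:
ΣP(2014)Q(2013) = 110.11×20 + 878.49×5 + 11325.54×3 + 553.69×14 = 2202.2 + 4392.45 + 33976.62 + 7751.66 = 48322.93
ΣP(2013)Q(2013) = 133.29×20 + 693.36×5 + 11894.30×3 + 432.83×14 = 2665.8 + 3466.8 + 35682.9 + 6059.62 = 47875.12
link = 48322.93/47875.12 = 1.009354
Link 2014→2015:
ΣP(2015)Q(2014) = 135.50×25 + 895.55×5 + 9564.31×3 + 617.42×17 = 3387.5 + 4477.75 + 28692.93 + 10496.14 = 47054.32
ΣP(2014)Q(2014) = 110.11×25 + 878.49×5 + 11325.54×3 + 553.69×17 = 2752.75 + 4392.45 + 33976.62 + 9412.73 = 50534.55
link = 47054.32/50534.55 = 0.931132
Chained index = 100 × 1.119032 × 1.009354 × 0.931132 = 105.1712

105.17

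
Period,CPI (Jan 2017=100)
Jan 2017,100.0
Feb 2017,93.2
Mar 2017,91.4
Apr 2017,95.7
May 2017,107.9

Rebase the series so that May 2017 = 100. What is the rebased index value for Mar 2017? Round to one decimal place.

Rebased(Mar 2017) = 91.4 / 107.9 × 100 = 84.7081

84.7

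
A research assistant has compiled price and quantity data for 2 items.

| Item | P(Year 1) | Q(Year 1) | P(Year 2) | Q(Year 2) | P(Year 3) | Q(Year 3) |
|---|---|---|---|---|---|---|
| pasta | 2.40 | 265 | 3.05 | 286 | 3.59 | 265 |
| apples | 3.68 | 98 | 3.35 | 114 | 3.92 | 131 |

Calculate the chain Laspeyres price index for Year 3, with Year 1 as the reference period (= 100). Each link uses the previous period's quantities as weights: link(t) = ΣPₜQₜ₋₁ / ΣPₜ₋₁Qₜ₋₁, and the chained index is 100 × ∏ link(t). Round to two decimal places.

Link Year 1→Year 2:
ΣP(Year 2)Q(Year 1) = 3.05×265 + 3.35×98 = 808.25 + 328.3 = 1136.55
ΣP(Year 1)Q(Year 1) = 2.40×265 + 3.68×98 = 636 + 360.64 = 996.64
link = 1136.55/996.64 = 1.140382
Link Year 2→Year 3:
ΣP(Year 3)Q(Year 2) = 3.59×286 + 3.92×114 = 1026.74 + 446.88 = 1473.62
ΣP(Year 2)Q(Year 2) = 3.05×286 + 3.35×114 = 872.3 + 381.9 = 1254.2
link = 1473.62/1254.2 = 1.174948
Chained index = 100 × 1.140382 × 1.174948 = 133.9889

133.99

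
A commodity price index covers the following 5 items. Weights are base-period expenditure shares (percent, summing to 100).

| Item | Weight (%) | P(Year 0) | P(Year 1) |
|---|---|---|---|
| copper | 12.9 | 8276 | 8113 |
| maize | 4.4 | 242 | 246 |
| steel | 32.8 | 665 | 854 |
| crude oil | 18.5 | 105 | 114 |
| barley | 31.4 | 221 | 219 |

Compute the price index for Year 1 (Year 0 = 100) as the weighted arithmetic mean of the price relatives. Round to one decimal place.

110.4

copper: 12.9 × (8113/8276) = 12.9 × 0.980304 = 12.6459
maize: 4.4 × (246/242) = 4.4 × 1.016529 = 4.4727
steel: 32.8 × (854/665) = 32.8 × 1.284211 = 42.1221
crude oil: 18.5 × (114/105) = 18.5 × 1.085714 = 20.0857
barley: 31.4 × (219/221) = 31.4 × 0.990950 = 31.1158
Index = Σ wᵢ·(p₁ᵢ/p₀ᵢ) = 12.6459 + 4.4727 + 42.1221 + 20.0857 + 31.1158 = 110.4423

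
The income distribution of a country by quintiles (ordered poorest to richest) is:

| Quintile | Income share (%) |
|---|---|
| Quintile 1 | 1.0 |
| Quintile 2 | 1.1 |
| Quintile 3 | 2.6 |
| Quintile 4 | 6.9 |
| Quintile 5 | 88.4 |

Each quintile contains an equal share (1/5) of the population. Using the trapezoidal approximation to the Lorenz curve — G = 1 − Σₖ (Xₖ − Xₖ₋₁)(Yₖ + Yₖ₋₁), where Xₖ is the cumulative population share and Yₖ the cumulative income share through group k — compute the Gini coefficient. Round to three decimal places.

0.722

Cumulative income shares Yₖ: 0.0100, 0.0210, 0.0470, 0.1160, 1.0000
Σ (Xₖ−Xₖ₋₁)(Yₖ+Yₖ₋₁) = (1/5)(0.0100+0.0000) + (1/5)(0.0210+0.0100) + (1/5)(0.0470+0.0210) + (1/5)(0.1160+0.0470) + (1/5)(1.0000+0.1160)
  = 0.0020 + 0.0062 + 0.0136 + 0.0326 + 0.2232 = 0.2776
G = 1 − 0.2776 = 0.7224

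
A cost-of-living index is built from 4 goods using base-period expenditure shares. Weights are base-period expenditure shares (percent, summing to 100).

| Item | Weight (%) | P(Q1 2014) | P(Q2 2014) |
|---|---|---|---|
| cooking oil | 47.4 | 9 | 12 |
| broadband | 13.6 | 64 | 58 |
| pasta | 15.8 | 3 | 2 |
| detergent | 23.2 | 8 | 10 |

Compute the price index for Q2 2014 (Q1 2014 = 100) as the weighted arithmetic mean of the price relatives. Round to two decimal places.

cooking oil: 47.4 × (12/9) = 47.4 × 1.333333 = 63.2000
broadband: 13.6 × (58/64) = 13.6 × 0.906250 = 12.3250
pasta: 15.8 × (2/3) = 15.8 × 0.666667 = 10.5333
detergent: 23.2 × (10/8) = 23.2 × 1.250000 = 29.0000
Index = Σ wᵢ·(p₁ᵢ/p₀ᵢ) = 63.2000 + 12.3250 + 10.5333 + 29.0000 = 115.0583

115.06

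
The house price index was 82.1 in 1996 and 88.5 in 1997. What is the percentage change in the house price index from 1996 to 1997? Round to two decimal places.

Change = (88.5 − 82.1) / 82.1 × 100
       = 6.4 / 82.1 × 100 = 7.7954%

7.80%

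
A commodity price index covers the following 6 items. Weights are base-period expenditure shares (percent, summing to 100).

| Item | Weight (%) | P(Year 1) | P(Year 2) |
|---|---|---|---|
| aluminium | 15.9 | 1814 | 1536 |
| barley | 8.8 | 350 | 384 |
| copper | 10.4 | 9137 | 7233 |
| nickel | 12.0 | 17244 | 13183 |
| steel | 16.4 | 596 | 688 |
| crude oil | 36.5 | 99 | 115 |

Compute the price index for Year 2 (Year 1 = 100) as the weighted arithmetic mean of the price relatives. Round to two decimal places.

101.86

aluminium: 15.9 × (1536/1814) = 15.9 × 0.846748 = 13.4633
barley: 8.8 × (384/350) = 8.8 × 1.097143 = 9.6549
copper: 10.4 × (7233/9137) = 10.4 × 0.791617 = 8.2328
nickel: 12.0 × (13183/17244) = 12.0 × 0.764498 = 9.1740
steel: 16.4 × (688/596) = 16.4 × 1.154362 = 18.9315
crude oil: 36.5 × (115/99) = 36.5 × 1.161616 = 42.3990
Index = Σ wᵢ·(p₁ᵢ/p₀ᵢ) = 13.4633 + 9.6549 + 8.2328 + 9.1740 + 18.9315 + 42.3990 = 101.8555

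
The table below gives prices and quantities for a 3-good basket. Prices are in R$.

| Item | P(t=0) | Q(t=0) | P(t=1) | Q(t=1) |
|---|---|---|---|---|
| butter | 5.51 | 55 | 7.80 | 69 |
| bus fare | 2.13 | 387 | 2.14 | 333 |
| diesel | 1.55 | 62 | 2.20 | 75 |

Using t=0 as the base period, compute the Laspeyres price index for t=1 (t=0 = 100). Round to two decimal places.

Laspeyres price index uses base-period quantities as weights.
ΣP(t=1)·Q(t=0) = 7.80×55 + 2.14×387 + 2.20×62 = 429 + 828.18 + 136.4 = 1393.58
ΣP(t=0)·Q(t=0) = 5.51×55 + 2.13×387 + 1.55×62 = 303.05 + 824.31 + 96.1 = 1223.46
Index = 1393.58 / 1223.46 × 100 = 113.9048

113.90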